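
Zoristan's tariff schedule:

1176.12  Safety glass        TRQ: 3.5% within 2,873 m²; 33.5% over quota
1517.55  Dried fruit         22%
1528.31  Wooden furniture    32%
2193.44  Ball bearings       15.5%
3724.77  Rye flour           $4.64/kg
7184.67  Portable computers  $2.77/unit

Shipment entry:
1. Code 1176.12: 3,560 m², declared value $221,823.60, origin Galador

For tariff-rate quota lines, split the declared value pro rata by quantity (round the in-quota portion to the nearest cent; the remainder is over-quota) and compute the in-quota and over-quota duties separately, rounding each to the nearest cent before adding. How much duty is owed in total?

$20,605.91

Line 1 (1176.12, Galador, 3,560 m², $221,823.60):
Code 1176.12 is under a tariff-rate quota (threshold 2,873 m²). In-quota: 2,873 m² at 3.5%; over-quota: 687 m² at 33.5%.
Pro-rata value split: in-quota = $221,823.60 × 2,873/3,560 = $179,016.63; over-quota = $221,823.60 − $179,016.63 = $42,806.97.
In-quota duty = $179,016.63 × 3.5% = $6,265.58. Over-quota duty = $42,806.97 × 33.5% = $14,340.33.
Line duty = $6,265.58 + $14,340.33 = $20,605.91.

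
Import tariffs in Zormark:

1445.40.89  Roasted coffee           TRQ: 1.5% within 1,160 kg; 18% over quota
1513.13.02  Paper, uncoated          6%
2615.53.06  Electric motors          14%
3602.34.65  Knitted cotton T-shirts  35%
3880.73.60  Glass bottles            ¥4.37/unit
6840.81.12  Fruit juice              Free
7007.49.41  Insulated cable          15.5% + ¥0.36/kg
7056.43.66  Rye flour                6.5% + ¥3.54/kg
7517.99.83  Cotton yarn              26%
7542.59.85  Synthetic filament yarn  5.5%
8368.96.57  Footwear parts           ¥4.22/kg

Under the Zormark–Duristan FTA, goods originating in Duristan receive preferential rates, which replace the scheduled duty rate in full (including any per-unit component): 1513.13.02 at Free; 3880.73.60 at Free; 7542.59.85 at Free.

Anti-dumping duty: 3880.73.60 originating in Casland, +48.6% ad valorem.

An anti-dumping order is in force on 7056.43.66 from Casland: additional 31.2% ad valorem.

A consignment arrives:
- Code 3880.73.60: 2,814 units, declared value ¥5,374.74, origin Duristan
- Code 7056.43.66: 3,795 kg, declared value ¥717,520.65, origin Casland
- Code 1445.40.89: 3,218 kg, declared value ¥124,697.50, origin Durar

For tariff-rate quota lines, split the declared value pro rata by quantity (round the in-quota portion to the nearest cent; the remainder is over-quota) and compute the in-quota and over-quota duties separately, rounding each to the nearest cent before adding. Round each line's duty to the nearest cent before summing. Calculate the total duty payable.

Line 1 (3880.73.60, Duristan, 2,814 units, ¥5,374.74):
Base rate for 3880.73.60 is ¥4.37/unit.
Origin Duristan qualifies under the Zormark–Duristan agreement and 3880.73.60 is covered: preferential rate Free applies instead.
The additional-duty order on 3880.73.60 targets Casland, not Duristan; it does not apply.
Duty = ¥5,374.74 × 0% = ¥0.00.
Line 2 (7056.43.66, Casland, 3,795 kg, ¥717,520.65):
Base rate for 7056.43.66 is 6.5% + ¥3.54/kg.
Additional duty on 7056.43.66 from Casland: +31.2%. Applied ad valorem rate: 6.5% + 31.2% = 37.7%.
Duty = ¥717,520.65 × 37.7% + 3,795 × ¥3.54 = ¥283,939.59.
Line 3 (1445.40.89, Durar, 3,218 kg, ¥124,697.50):
Code 1445.40.89 is under a tariff-rate quota (threshold 1,160 kg). In-quota: 1,160 kg at 1.5%; over-quota: 2,058 kg at 18%.
Pro-rata value split: in-quota = ¥124,697.50 × 1,160/3,218 = ¥44,950.00; over-quota = ¥124,697.50 − ¥44,950.00 = ¥79,747.50.
In-quota duty = ¥44,950.00 × 1.5% = ¥674.25. Over-quota duty = ¥79,747.50 × 18% = ¥14,354.55.
Line duty = ¥674.25 + ¥14,354.55 = ¥15,028.80.
Total = ¥0.00 + ¥283,939.59 + ¥15,028.80 = ¥298,968.39.

¥298,968.39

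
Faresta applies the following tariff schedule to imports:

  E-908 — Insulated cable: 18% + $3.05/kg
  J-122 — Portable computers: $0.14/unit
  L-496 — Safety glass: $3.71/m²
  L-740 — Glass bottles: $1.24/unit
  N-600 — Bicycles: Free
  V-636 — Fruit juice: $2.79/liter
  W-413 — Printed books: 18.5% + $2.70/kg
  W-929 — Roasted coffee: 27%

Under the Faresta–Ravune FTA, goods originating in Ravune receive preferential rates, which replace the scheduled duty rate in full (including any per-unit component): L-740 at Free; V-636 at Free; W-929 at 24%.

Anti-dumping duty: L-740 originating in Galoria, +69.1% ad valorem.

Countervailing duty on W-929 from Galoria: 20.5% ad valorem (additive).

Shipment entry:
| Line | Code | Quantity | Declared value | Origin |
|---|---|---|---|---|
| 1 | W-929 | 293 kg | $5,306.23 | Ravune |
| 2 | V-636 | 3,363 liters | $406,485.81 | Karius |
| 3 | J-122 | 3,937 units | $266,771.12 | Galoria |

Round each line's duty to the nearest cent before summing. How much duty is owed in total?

Line 1 (W-929, Ravune, 293 kg, $5,306.23):
Base rate for W-929 is 27%.
Origin Ravune qualifies under the Faresta–Ravune agreement and W-929 is covered: preferential rate 24% applies instead.
The additional-duty order on W-929 targets Galoria, not Ravune; it does not apply.
Duty = $5,306.23 × 24% = $1,273.50.
Line 2 (V-636, Karius, 3,363 liters, $406,485.81):
Base rate for V-636 is $2.79/liter.
V-636 has an FTA preferential rate, but origin Karius is not Ravune; base rate stands.
Duty = 3,363 × $2.79 = $9,382.77.
Line 3 (J-122, Galoria, 3,937 units, $266,771.12):
Base rate for J-122 is $0.14/unit.
Duty = 3,937 × $0.14 = $551.18.
Total = $1,273.50 + $9,382.77 + $551.18 = $11,207.45.

$11,207.45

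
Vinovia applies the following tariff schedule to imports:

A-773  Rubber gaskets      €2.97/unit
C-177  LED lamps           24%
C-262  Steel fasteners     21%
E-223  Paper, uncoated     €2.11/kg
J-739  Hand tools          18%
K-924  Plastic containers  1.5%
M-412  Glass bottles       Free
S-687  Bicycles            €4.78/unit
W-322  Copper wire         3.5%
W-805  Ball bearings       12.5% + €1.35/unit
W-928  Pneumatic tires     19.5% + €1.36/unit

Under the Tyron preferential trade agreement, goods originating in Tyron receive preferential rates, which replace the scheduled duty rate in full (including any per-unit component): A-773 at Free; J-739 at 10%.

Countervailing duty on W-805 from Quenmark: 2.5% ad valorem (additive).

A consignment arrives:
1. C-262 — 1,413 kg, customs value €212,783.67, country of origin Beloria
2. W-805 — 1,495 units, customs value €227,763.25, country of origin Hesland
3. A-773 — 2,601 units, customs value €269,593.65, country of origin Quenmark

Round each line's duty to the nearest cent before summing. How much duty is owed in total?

Line 1 (C-262, Beloria, 1,413 kg, €212,783.67):
Base rate for C-262 is 21%.
Duty = €212,783.67 × 21% = €44,684.57.
Line 2 (W-805, Hesland, 1,495 units, €227,763.25):
Base rate for W-805 is 12.5% + €1.35/unit.
The additional-duty order on W-805 targets Quenmark, not Hesland; it does not apply.
Duty = €227,763.25 × 12.5% + 1,495 × €1.35 = €30,488.66.
Line 3 (A-773, Quenmark, 2,601 units, €269,593.65):
Base rate for A-773 is €2.97/unit.
A-773 has an FTA preferential rate, but origin Quenmark is not Tyron; base rate stands.
Duty = 2,601 × €2.97 = €7,724.97.
Total = €44,684.57 + €30,488.66 + €7,724.97 = €82,898.20.

€82,898.20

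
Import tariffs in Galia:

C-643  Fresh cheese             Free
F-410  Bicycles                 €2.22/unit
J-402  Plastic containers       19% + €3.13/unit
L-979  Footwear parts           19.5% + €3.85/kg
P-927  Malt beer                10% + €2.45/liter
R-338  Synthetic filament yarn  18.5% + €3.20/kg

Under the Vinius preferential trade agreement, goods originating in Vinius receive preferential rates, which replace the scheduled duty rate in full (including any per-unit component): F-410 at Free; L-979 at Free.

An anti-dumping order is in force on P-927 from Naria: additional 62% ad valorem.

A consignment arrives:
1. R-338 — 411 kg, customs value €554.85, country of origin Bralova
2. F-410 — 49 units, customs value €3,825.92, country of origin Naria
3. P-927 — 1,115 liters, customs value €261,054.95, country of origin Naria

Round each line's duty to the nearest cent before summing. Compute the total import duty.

€192,217.94

Line 1 (R-338, Bralova, 411 kg, €554.85):
Base rate for R-338 is 18.5% + €3.20/kg.
Duty = €554.85 × 18.5% + 411 × €3.20 = €1,417.85.
Line 2 (F-410, Naria, 49 units, €3,825.92):
Base rate for F-410 is €2.22/unit.
F-410 has an FTA preferential rate, but origin Naria is not Vinius; base rate stands.
Duty = 49 × €2.22 = €108.78.
Line 3 (P-927, Naria, 1,115 liters, €261,054.95):
Base rate for P-927 is 10% + €2.45/liter.
Additional duty on P-927 from Naria: +62%. Applied ad valorem rate: 10% + 62% = 72%.
Duty = €261,054.95 × 72% + 1,115 × €2.45 = €190,691.31.
Total = €1,417.85 + €108.78 + €190,691.31 = €192,217.94.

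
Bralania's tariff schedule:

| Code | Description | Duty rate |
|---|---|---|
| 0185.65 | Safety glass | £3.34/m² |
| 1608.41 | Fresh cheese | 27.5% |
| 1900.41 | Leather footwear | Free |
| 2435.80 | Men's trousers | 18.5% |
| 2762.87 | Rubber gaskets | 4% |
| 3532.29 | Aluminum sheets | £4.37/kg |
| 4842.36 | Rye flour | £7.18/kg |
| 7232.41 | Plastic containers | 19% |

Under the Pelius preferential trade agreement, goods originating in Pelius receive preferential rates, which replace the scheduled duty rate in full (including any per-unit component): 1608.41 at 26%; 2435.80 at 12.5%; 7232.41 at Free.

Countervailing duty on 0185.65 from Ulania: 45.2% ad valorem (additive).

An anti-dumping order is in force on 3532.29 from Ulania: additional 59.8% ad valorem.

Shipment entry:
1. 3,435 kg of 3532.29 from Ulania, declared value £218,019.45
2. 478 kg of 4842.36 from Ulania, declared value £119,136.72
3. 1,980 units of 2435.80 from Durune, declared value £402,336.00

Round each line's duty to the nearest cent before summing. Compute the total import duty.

Line 1 (3532.29, Ulania, 3,435 kg, £218,019.45):
Base rate for 3532.29 is £4.37/kg.
Additional duty on 3532.29 from Ulania: +59.8% ad valorem. Applied ad valorem rate = 59.8%.
Duty = £218,019.45 × 59.8% + 3,435 × £4.37 = £145,386.58.
Line 2 (4842.36, Ulania, 478 kg, £119,136.72):
Base rate for 4842.36 is £7.18/kg.
Duty = 478 × £7.18 = £3,432.04.
Line 3 (2435.80, Durune, 1,980 units, £402,336.00):
Base rate for 2435.80 is 18.5%.
2435.80 has an FTA preferential rate, but origin Durune is not Pelius; base rate stands.
Duty = £402,336.00 × 18.5% = £74,432.16.
Total = £145,386.58 + £3,432.04 + £74,432.16 = £223,250.78.

£223,250.78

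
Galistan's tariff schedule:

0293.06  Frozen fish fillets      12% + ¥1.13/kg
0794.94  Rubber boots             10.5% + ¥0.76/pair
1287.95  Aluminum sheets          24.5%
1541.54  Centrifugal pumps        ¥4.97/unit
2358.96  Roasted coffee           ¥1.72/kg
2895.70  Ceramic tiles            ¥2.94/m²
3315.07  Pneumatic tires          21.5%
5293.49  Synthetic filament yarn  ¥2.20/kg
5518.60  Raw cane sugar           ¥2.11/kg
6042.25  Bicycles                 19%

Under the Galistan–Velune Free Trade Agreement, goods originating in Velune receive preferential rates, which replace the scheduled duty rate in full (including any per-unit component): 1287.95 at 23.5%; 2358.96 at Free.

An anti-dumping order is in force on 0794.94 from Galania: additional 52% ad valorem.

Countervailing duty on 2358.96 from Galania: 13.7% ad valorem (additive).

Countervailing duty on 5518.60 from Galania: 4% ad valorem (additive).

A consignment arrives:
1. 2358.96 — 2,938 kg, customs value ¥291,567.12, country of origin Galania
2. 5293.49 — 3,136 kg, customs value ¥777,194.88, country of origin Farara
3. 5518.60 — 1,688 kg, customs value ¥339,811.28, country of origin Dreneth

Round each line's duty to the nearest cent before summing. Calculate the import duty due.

Line 1 (2358.96, Galania, 2,938 kg, ¥291,567.12):
Base rate for 2358.96 is ¥1.72/kg.
2358.96 has an FTA preferential rate, but origin Galania is not Velune; base rate stands.
Additional duty on 2358.96 from Galania: +13.7% ad valorem. Applied ad valorem rate = 13.7%.
Duty = ¥291,567.12 × 13.7% + 2,938 × ¥1.72 = ¥44,998.06.
Line 2 (5293.49, Farara, 3,136 kg, ¥777,194.88):
Base rate for 5293.49 is ¥2.20/kg.
Duty = 3,136 × ¥2.20 = ¥6,899.20.
Line 3 (5518.60, Dreneth, 1,688 kg, ¥339,811.28):
Base rate for 5518.60 is ¥2.11/kg.
The additional-duty order on 5518.60 targets Galania, not Dreneth; it does not apply.
Duty = 1,688 × ¥2.11 = ¥3,561.68.
Total = ¥44,998.06 + ¥6,899.20 + ¥3,561.68 = ¥55,458.94.

¥55,458.94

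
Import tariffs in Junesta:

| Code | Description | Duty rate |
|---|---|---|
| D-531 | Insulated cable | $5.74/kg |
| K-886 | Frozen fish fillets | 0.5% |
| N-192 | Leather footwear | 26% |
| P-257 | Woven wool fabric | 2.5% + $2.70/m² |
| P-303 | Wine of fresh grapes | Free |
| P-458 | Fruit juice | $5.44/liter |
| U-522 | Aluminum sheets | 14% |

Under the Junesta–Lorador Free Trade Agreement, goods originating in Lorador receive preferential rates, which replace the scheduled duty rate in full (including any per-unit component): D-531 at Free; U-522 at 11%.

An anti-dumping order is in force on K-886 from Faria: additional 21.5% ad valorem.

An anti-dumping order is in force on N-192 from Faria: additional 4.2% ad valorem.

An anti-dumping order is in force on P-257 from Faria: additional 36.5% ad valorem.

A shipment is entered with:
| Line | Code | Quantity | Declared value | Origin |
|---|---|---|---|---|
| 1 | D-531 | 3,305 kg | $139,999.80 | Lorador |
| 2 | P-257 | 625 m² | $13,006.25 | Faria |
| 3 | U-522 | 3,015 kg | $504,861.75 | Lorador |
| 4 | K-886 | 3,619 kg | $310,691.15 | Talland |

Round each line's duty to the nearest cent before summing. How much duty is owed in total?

Line 1 (D-531, Lorador, 3,305 kg, $139,999.80):
Base rate for D-531 is $5.74/kg.
Origin Lorador qualifies under the Junesta–Lorador agreement and D-531 is covered: preferential rate Free applies instead.
Duty = $139,999.80 × 0% = $0.00.
Line 2 (P-257, Faria, 625 m², $13,006.25):
Base rate for P-257 is 2.5% + $2.70/m².
Additional duty on P-257 from Faria: +36.5%. Applied ad valorem rate: 2.5% + 36.5% = 39%.
Duty = $13,006.25 × 39% + 625 × $2.70 = $6,759.94.
Line 3 (U-522, Lorador, 3,015 kg, $504,861.75):
Base rate for U-522 is 14%.
Origin Lorador qualifies under the Junesta–Lorador agreement and U-522 is covered: preferential rate 11% applies instead.
Duty = $504,861.75 × 11% = $55,534.79.
Line 4 (K-886, Talland, 3,619 kg, $310,691.15):
Base rate for K-886 is 0.5%.
The additional-duty order on K-886 targets Faria, not Talland; it does not apply.
Duty = $310,691.15 × 0.5% = $1,553.46.
Total = $0.00 + $6,759.94 + $55,534.79 + $1,553.46 = $63,848.19.

$63,848.19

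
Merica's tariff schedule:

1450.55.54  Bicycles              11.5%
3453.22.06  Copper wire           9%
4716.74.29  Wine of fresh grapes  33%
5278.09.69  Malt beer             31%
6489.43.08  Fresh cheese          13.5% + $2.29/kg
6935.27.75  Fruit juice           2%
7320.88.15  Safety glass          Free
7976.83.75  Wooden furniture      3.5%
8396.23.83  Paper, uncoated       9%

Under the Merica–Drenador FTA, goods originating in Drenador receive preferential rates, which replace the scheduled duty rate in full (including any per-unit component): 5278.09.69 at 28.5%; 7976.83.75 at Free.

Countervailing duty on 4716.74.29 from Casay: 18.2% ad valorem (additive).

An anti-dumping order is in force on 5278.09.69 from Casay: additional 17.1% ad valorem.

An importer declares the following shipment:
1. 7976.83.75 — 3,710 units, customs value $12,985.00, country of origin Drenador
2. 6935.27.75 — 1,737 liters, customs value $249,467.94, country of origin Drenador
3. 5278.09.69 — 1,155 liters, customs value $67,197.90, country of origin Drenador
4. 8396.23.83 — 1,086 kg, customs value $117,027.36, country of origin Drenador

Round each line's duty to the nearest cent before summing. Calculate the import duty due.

Line 1 (7976.83.75, Drenador, 3,710 units, $12,985.00):
Base rate for 7976.83.75 is 3.5%.
Origin Drenador qualifies under the Merica–Drenador agreement and 7976.83.75 is covered: preferential rate Free applies instead.
Duty = $12,985.00 × 0% = $0.00.
Line 2 (6935.27.75, Drenador, 1,737 liters, $249,467.94):
Base rate for 6935.27.75 is 2%.
Origin Drenador is the FTA partner but 6935.27.75 is not on the preference list; base rate stands.
Duty = $249,467.94 × 2% = $4,989.36.
Line 3 (5278.09.69, Drenador, 1,155 liters, $67,197.90):
Base rate for 5278.09.69 is 31%.
Origin Drenador qualifies under the Merica–Drenador agreement and 5278.09.69 is covered: preferential rate 28.5% applies instead.
The additional-duty order on 5278.09.69 targets Casay, not Drenador; it does not apply.
Duty = $67,197.90 × 28.5% = $19,151.40.
Line 4 (8396.23.83, Drenador, 1,086 kg, $117,027.36):
Base rate for 8396.23.83 is 9%.
Origin Drenador is the FTA partner but 8396.23.83 is not on the preference list; base rate stands.
Duty = $117,027.36 × 9% = $10,532.46.
Total = $0.00 + $4,989.36 + $19,151.40 + $10,532.46 = $34,673.22.

$34,673.22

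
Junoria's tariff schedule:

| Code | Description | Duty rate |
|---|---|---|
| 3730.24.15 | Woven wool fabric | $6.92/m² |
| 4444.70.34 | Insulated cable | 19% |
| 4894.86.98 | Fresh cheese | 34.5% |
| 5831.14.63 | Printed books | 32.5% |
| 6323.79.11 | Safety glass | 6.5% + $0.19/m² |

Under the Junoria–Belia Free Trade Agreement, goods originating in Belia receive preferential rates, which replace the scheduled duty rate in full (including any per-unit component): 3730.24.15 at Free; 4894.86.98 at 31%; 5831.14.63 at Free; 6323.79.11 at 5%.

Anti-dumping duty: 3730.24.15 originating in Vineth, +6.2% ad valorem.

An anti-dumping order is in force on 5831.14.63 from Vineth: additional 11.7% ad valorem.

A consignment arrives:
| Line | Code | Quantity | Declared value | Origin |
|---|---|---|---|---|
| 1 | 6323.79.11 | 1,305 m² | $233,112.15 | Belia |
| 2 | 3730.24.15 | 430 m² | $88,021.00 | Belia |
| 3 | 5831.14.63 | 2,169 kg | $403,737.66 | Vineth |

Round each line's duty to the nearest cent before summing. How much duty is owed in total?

Line 1 (6323.79.11, Belia, 1,305 m², $233,112.15):
Base rate for 6323.79.11 is 6.5% + $0.19/m².
Origin Belia qualifies under the Junoria–Belia agreement and 6323.79.11 is covered: preferential rate 5% applies instead.
Duty = $233,112.15 × 5% = $11,655.61.
Line 2 (3730.24.15, Belia, 430 m², $88,021.00):
Base rate for 3730.24.15 is $6.92/m².
Origin Belia qualifies under the Junoria–Belia agreement and 3730.24.15 is covered: preferential rate Free applies instead.
The additional-duty order on 3730.24.15 targets Vineth, not Belia; it does not apply.
Duty = $88,021.00 × 0% = $0.00.
Line 3 (5831.14.63, Vineth, 2,169 kg, $403,737.66):
Base rate for 5831.14.63 is 32.5%.
5831.14.63 has an FTA preferential rate, but origin Vineth is not Belia; base rate stands.
Additional duty on 5831.14.63 from Vineth: +11.7%. Applied ad valorem rate: 32.5% + 11.7% = 44.2%.
Duty = $403,737.66 × 44.2% = $178,452.05.
Total = $11,655.61 + $0.00 + $178,452.05 = $190,107.66.

$190,107.66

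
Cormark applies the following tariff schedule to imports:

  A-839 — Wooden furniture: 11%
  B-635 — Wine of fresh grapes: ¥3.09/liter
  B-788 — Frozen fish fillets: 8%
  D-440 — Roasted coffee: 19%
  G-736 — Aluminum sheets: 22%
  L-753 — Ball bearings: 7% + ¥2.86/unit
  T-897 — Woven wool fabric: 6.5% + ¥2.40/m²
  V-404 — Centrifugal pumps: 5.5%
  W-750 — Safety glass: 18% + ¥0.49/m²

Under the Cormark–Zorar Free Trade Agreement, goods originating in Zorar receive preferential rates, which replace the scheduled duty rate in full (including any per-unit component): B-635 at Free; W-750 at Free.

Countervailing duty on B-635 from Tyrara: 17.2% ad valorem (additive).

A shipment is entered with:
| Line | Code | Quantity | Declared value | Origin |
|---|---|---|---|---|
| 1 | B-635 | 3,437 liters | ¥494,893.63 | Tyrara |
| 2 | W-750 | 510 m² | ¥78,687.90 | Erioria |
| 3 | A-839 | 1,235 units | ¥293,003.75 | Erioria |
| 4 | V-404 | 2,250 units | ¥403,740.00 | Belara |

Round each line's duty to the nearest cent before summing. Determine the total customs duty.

¥164,591.86

Line 1 (B-635, Tyrara, 3,437 liters, ¥494,893.63):
Base rate for B-635 is ¥3.09/liter.
B-635 has an FTA preferential rate, but origin Tyrara is not Zorar; base rate stands.
Additional duty on B-635 from Tyrara: +17.2% ad valorem. Applied ad valorem rate = 17.2%.
Duty = ¥494,893.63 × 17.2% + 3,437 × ¥3.09 = ¥95,742.03.
Line 2 (W-750, Erioria, 510 m², ¥78,687.90):
Base rate for W-750 is 18% + ¥0.49/m².
W-750 has an FTA preferential rate, but origin Erioria is not Zorar; base rate stands.
Duty = ¥78,687.90 × 18% + 510 × ¥0.49 = ¥14,413.72.
Line 3 (A-839, Erioria, 1,235 units, ¥293,003.75):
Base rate for A-839 is 11%.
Duty = ¥293,003.75 × 11% = ¥32,230.41.
Line 4 (V-404, Belara, 2,250 units, ¥403,740.00):
Base rate for V-404 is 5.5%.
Duty = ¥403,740.00 × 5.5% = ¥22,205.70.
Total = ¥95,742.03 + ¥14,413.72 + ¥32,230.41 + ¥22,205.70 = ¥164,591.86.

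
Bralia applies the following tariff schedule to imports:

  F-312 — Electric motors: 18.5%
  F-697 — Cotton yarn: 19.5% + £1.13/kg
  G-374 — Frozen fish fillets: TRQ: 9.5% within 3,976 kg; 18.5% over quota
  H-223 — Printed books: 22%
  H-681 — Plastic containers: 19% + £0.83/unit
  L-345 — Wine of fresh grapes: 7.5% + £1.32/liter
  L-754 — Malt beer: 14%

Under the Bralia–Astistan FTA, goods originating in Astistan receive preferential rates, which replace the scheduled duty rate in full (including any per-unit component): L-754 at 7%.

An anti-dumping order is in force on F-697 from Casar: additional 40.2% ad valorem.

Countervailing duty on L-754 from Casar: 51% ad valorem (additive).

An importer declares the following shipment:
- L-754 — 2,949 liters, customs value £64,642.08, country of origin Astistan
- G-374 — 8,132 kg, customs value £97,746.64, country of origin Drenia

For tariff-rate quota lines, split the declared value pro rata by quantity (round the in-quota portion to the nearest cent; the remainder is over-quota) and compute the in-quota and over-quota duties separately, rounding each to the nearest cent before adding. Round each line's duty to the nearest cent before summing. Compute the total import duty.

£18,306.84

Line 1 (L-754, Astistan, 2,949 liters, £64,642.08):
Base rate for L-754 is 14%.
Origin Astistan qualifies under the Bralia–Astistan agreement and L-754 is covered: preferential rate 7% applies instead.
The additional-duty order on L-754 targets Casar, not Astistan; it does not apply.
Duty = £64,642.08 × 7% = £4,524.95.
Line 2 (G-374, Drenia, 8,132 kg, £97,746.64):
Code G-374 is under a tariff-rate quota (threshold 3,976 kg). In-quota: 3,976 kg at 9.5%; over-quota: 4,156 kg at 18.5%.
Pro-rata value split: in-quota = £97,746.64 × 3,976/8,132 = £47,791.52; over-quota = £97,746.64 − £47,791.52 = £49,955.12.
In-quota duty = £47,791.52 × 9.5% = £4,540.19. Over-quota duty = £49,955.12 × 18.5% = £9,241.70.
Line duty = £4,540.19 + £9,241.70 = £13,781.89.
Total = £4,524.95 + £13,781.89 = £18,306.84.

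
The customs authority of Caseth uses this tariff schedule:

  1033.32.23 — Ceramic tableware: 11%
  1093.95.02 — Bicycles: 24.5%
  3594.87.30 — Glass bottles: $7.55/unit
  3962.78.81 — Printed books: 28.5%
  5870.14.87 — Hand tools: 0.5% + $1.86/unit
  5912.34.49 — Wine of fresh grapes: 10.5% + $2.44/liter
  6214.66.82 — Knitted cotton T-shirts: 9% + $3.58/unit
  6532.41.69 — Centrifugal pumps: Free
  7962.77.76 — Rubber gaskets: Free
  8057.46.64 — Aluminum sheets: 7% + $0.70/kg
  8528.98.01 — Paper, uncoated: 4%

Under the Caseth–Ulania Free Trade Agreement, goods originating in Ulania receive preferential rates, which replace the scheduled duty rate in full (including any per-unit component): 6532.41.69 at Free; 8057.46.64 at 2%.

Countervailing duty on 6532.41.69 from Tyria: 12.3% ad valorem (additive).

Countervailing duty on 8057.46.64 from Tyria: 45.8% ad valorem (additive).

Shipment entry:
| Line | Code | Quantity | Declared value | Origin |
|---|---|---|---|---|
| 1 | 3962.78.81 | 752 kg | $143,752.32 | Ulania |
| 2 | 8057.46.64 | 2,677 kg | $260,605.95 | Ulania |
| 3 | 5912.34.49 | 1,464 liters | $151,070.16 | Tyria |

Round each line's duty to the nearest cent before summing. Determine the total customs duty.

Line 1 (3962.78.81, Ulania, 752 kg, $143,752.32):
Base rate for 3962.78.81 is 28.5%.
Origin Ulania is the FTA partner but 3962.78.81 is not on the preference list; base rate stands.
Duty = $143,752.32 × 28.5% = $40,969.41.
Line 2 (8057.46.64, Ulania, 2,677 kg, $260,605.95):
Base rate for 8057.46.64 is 7% + $0.70/kg.
Origin Ulania qualifies under the Caseth–Ulania agreement and 8057.46.64 is covered: preferential rate 2% applies instead.
The additional-duty order on 8057.46.64 targets Tyria, not Ulania; it does not apply.
Duty = $260,605.95 × 2% = $5,212.12.
Line 3 (5912.34.49, Tyria, 1,464 liters, $151,070.16):
Base rate for 5912.34.49 is 10.5% + $2.44/liter.
Duty = $151,070.16 × 10.5% + 1,464 × $2.44 = $19,434.53.
Total = $40,969.41 + $5,212.12 + $19,434.53 = $65,616.06.

$65,616.06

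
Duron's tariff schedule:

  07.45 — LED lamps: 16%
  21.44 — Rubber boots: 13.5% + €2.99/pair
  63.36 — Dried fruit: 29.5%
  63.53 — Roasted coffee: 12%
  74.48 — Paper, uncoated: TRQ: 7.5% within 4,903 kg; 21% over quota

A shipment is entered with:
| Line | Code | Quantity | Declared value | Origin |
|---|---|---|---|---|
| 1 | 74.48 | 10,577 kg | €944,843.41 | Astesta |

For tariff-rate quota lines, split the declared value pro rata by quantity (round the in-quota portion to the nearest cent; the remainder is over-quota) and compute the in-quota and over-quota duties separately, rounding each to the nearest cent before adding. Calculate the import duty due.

Line 1 (74.48, Astesta, 10,577 kg, €944,843.41):
Code 74.48 is under a tariff-rate quota (threshold 4,903 kg). In-quota: 4,903 kg at 7.5%; over-quota: 5,674 kg at 21%.
Pro-rata value split: in-quota = €944,843.41 × 4,903/10,577 = €437,984.99; over-quota = €944,843.41 − €437,984.99 = €506,858.42.
In-quota duty = €437,984.99 × 7.5% = €32,848.87. Over-quota duty = €506,858.42 × 21% = €106,440.27.
Line duty = €32,848.87 + €106,440.27 = €139,289.14.

€139,289.14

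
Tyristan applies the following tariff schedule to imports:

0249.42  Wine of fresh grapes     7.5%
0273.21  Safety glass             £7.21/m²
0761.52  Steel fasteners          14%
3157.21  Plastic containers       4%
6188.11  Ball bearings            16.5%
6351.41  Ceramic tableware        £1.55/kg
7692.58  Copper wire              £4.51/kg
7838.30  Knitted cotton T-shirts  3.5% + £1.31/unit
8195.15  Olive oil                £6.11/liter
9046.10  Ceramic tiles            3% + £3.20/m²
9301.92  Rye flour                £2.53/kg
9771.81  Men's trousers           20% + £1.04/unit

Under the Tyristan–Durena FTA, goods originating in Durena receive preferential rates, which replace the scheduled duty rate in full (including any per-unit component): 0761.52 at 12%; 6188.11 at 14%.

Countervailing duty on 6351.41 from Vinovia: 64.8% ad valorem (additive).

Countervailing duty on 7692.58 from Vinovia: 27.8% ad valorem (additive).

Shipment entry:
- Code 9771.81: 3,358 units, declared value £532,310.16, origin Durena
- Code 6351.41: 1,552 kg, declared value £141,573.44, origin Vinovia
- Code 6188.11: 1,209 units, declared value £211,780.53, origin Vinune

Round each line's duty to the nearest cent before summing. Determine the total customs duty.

Line 1 (9771.81, Durena, 3,358 units, £532,310.16):
Base rate for 9771.81 is 20% + £1.04/unit.
Origin Durena is the FTA partner but 9771.81 is not on the preference list; base rate stands.
Duty = £532,310.16 × 20% + 3,358 × £1.04 = £109,954.35.
Line 2 (6351.41, Vinovia, 1,552 kg, £141,573.44):
Base rate for 6351.41 is £1.55/kg.
Additional duty on 6351.41 from Vinovia: +64.8% ad valorem. Applied ad valorem rate = 64.8%.
Duty = £141,573.44 × 64.8% + 1,552 × £1.55 = £94,145.19.
Line 3 (6188.11, Vinune, 1,209 units, £211,780.53):
Base rate for 6188.11 is 16.5%.
6188.11 has an FTA preferential rate, but origin Vinune is not Durena; base rate stands.
Duty = £211,780.53 × 16.5% = £34,943.79.
Total = £109,954.35 + £94,145.19 + £34,943.79 = £239,043.33.

£239,043.33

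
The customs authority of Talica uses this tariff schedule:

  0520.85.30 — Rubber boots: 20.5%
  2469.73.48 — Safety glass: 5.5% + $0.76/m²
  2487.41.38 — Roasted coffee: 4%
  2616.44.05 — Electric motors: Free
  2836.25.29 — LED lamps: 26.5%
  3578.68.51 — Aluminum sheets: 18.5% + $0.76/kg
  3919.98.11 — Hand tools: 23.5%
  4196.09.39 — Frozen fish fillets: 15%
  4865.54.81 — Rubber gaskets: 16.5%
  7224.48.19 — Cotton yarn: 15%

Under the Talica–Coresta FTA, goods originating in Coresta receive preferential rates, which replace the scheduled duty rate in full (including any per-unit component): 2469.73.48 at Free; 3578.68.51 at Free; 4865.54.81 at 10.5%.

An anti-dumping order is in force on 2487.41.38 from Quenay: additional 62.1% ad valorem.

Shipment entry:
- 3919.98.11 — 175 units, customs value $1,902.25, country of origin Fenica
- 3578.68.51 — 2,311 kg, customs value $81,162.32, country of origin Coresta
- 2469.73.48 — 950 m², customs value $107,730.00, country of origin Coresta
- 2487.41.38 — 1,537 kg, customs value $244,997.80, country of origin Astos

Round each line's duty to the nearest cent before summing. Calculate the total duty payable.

$10,246.94

Line 1 (3919.98.11, Fenica, 175 units, $1,902.25):
Base rate for 3919.98.11 is 23.5%.
Duty = $1,902.25 × 23.5% = $447.03.
Line 2 (3578.68.51, Coresta, 2,311 kg, $81,162.32):
Base rate for 3578.68.51 is 18.5% + $0.76/kg.
Origin Coresta qualifies under the Talica–Coresta agreement and 3578.68.51 is covered: preferential rate Free applies instead.
Duty = $81,162.32 × 0% = $0.00.
Line 3 (2469.73.48, Coresta, 950 m², $107,730.00):
Base rate for 2469.73.48 is 5.5% + $0.76/m².
Origin Coresta qualifies under the Talica–Coresta agreement and 2469.73.48 is covered: preferential rate Free applies instead.
Duty = $107,730.00 × 0% = $0.00.
Line 4 (2487.41.38, Astos, 1,537 kg, $244,997.80):
Base rate for 2487.41.38 is 4%.
The additional-duty order on 2487.41.38 targets Quenay, not Astos; it does not apply.
Duty = $244,997.80 × 4% = $9,799.91.
Total = $447.03 + $0.00 + $0.00 + $9,799.91 = $10,246.94.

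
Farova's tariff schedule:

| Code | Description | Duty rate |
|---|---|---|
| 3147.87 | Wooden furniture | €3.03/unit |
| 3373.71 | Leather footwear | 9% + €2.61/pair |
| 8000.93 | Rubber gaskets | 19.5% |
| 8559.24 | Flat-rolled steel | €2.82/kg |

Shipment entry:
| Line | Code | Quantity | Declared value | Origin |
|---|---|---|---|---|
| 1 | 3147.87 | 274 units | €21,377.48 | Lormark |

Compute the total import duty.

€830.22

Line 1 (3147.87, Lormark, 274 units, €21,377.48):
Base rate for 3147.87 is €3.03/unit.
Duty = 274 × €3.03 = €830.22.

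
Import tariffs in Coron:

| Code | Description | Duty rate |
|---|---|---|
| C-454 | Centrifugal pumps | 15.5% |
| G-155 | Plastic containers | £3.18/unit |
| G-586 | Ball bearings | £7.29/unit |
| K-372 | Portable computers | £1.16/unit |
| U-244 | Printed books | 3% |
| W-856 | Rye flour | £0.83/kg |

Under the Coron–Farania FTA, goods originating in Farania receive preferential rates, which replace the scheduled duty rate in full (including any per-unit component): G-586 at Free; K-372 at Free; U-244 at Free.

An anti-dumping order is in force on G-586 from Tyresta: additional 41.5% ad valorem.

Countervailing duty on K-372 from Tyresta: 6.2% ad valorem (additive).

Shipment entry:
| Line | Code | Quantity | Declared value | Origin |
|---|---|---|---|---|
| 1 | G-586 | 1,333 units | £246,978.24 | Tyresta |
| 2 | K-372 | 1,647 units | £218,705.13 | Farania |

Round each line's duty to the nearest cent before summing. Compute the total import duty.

Line 1 (G-586, Tyresta, 1,333 units, £246,978.24):
Base rate for G-586 is £7.29/unit.
G-586 has an FTA preferential rate, but origin Tyresta is not Farania; base rate stands.
Additional duty on G-586 from Tyresta: +41.5% ad valorem. Applied ad valorem rate = 41.5%.
Duty = £246,978.24 × 41.5% + 1,333 × £7.29 = £112,213.54.
Line 2 (K-372, Farania, 1,647 units, £218,705.13):
Base rate for K-372 is £1.16/unit.
Origin Farania qualifies under the Coron–Farania agreement and K-372 is covered: preferential rate Free applies instead.
The additional-duty order on K-372 targets Tyresta, not Farania; it does not apply.
Duty = £218,705.13 × 0% = £0.00.
Total = £112,213.54 + £0.00 = £112,213.54.

£112,213.54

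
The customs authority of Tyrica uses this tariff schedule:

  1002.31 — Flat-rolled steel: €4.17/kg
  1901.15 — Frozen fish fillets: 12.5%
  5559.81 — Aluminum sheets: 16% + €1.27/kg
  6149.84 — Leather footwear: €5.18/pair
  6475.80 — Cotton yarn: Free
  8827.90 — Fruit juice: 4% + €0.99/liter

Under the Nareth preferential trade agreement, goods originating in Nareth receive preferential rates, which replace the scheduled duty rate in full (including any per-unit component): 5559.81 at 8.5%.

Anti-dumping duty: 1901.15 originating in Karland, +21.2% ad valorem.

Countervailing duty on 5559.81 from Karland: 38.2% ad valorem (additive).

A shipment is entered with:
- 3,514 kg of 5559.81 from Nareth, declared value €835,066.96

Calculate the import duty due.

€70,980.69

Line 1 (5559.81, Nareth, 3,514 kg, €835,066.96):
Base rate for 5559.81 is 16% + €1.27/kg.
Origin Nareth qualifies under the Tyrica–Nareth agreement and 5559.81 is covered: preferential rate 8.5% applies instead.
The additional-duty order on 5559.81 targets Karland, not Nareth; it does not apply.
Duty = €835,066.96 × 8.5% = €70,980.69.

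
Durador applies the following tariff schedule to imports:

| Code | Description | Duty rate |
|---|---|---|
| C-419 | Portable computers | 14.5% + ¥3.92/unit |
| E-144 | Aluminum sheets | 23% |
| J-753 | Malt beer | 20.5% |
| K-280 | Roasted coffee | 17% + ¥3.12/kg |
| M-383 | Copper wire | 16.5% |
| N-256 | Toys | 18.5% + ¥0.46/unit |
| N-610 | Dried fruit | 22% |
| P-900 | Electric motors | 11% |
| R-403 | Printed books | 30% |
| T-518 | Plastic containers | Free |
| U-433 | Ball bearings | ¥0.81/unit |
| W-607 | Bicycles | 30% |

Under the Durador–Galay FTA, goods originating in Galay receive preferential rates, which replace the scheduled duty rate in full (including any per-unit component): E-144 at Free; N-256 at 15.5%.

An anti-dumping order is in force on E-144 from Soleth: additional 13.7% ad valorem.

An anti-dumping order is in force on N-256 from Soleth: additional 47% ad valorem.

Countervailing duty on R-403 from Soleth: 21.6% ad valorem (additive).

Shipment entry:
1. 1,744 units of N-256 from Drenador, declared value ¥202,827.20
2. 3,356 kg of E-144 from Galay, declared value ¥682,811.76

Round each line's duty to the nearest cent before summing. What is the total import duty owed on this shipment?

Line 1 (N-256, Drenador, 1,744 units, ¥202,827.20):
Base rate for N-256 is 18.5% + ¥0.46/unit.
N-256 has an FTA preferential rate, but origin Drenador is not Galay; base rate stands.
The additional-duty order on N-256 targets Soleth, not Drenador; it does not apply.
Duty = ¥202,827.20 × 18.5% + 1,744 × ¥0.46 = ¥38,325.27.
Line 2 (E-144, Galay, 3,356 kg, ¥682,811.76):
Base rate for E-144 is 23%.
Origin Galay qualifies under the Durador–Galay agreement and E-144 is covered: preferential rate Free applies instead.
The additional-duty order on E-144 targets Soleth, not Galay; it does not apply.
Duty = ¥682,811.76 × 0% = ¥0.00.
Total = ¥38,325.27 + ¥0.00 = ¥38,325.27.

¥38,325.27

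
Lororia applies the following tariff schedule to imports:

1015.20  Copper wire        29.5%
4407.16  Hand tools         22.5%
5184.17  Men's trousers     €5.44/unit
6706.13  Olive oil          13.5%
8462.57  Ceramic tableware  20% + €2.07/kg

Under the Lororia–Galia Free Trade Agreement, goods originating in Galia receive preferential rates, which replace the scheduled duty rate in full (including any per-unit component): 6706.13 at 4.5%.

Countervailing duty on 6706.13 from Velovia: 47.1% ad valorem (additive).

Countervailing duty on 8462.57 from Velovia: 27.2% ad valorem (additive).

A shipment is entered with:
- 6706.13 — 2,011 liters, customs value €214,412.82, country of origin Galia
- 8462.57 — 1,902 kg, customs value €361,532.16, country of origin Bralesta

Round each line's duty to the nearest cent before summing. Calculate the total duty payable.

€85,892.15

Line 1 (6706.13, Galia, 2,011 liters, €214,412.82):
Base rate for 6706.13 is 13.5%.
Origin Galia qualifies under the Lororia–Galia agreement and 6706.13 is covered: preferential rate 4.5% applies instead.
The additional-duty order on 6706.13 targets Velovia, not Galia; it does not apply.
Duty = €214,412.82 × 4.5% = €9,648.58.
Line 2 (8462.57, Bralesta, 1,902 kg, €361,532.16):
Base rate for 8462.57 is 20% + €2.07/kg.
The additional-duty order on 8462.57 targets Velovia, not Bralesta; it does not apply.
Duty = €361,532.16 × 20% + 1,902 × €2.07 = €76,243.57.
Total = €9,648.58 + €76,243.57 = €85,892.15.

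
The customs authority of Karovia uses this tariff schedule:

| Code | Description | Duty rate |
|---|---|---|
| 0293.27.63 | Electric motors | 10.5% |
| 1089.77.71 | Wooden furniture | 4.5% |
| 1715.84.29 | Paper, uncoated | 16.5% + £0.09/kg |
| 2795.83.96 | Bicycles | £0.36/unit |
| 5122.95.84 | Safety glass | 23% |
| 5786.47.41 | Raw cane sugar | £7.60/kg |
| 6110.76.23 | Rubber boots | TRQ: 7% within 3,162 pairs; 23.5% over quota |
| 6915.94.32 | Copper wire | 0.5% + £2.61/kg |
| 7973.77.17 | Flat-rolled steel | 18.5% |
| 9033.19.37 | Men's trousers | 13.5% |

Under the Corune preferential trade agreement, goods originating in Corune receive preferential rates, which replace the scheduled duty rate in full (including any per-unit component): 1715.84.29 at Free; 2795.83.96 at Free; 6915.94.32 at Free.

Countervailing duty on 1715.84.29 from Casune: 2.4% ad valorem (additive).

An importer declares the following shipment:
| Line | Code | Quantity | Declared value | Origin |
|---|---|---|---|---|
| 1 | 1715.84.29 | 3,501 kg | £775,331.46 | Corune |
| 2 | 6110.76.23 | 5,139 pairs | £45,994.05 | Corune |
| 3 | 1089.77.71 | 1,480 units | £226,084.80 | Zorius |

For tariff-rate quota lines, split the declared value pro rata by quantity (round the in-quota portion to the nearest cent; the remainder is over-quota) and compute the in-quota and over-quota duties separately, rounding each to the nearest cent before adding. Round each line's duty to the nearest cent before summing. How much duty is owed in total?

Line 1 (1715.84.29, Corune, 3,501 kg, £775,331.46):
Base rate for 1715.84.29 is 16.5% + £0.09/kg.
Origin Corune qualifies under the Karovia–Corune agreement and 1715.84.29 is covered: preferential rate Free applies instead.
The additional-duty order on 1715.84.29 targets Casune, not Corune; it does not apply.
Duty = £775,331.46 × 0% = £0.00.
Line 2 (6110.76.23, Corune, 5,139 pairs, £45,994.05):
Code 6110.76.23 is under a tariff-rate quota (threshold 3,162 pairs). In-quota: 3,162 pairs at 7%; over-quota: 1,977 pairs at 23.5%.
Pro-rata value split: in-quota = £45,994.05 × 3,162/5,139 = £28,299.90; over-quota = £45,994.05 − £28,299.90 = £17,694.15.
In-quota duty = £28,299.90 × 7% = £1,980.99. Over-quota duty = £17,694.15 × 23.5% = £4,158.13.
Line duty = £1,980.99 + £4,158.13 = £6,139.12.
Line 3 (1089.77.71, Zorius, 1,480 units, £226,084.80):
Base rate for 1089.77.71 is 4.5%.
Duty = £226,084.80 × 4.5% = £10,173.82.
Total = £0.00 + £6,139.12 + £10,173.82 = £16,312.94.

£16,312.94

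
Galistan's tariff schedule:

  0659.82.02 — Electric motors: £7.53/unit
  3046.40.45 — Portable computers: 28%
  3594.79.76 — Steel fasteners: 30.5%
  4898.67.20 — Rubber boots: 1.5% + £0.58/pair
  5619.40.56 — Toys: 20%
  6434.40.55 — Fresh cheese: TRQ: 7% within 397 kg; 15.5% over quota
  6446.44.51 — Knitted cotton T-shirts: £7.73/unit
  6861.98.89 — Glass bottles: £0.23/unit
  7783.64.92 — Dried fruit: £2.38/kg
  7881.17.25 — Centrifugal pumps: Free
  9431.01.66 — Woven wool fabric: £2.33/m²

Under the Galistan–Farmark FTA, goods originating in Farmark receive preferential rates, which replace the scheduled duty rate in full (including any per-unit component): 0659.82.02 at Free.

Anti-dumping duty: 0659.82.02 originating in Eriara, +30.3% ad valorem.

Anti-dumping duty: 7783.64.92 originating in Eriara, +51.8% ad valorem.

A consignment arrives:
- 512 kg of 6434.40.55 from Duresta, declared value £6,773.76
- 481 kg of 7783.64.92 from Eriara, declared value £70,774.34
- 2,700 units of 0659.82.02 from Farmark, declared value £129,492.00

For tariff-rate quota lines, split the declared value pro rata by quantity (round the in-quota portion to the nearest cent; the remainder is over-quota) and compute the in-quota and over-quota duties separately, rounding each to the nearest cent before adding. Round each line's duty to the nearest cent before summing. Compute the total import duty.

£38,409.37

Line 1 (6434.40.55, Duresta, 512 kg, £6,773.76):
Code 6434.40.55 is under a tariff-rate quota (threshold 397 kg). In-quota: 397 kg at 7%; over-quota: 115 kg at 15.5%.
Pro-rata value split: in-quota = £6,773.76 × 397/512 = £5,252.31; over-quota = £6,773.76 − £5,252.31 = £1,521.45.
In-quota duty = £5,252.31 × 7% = £367.66. Over-quota duty = £1,521.45 × 15.5% = £235.82.
Line duty = £367.66 + £235.82 = £603.48.
Line 2 (7783.64.92, Eriara, 481 kg, £70,774.34):
Base rate for 7783.64.92 is £2.38/kg.
Additional duty on 7783.64.92 from Eriara: +51.8% ad valorem. Applied ad valorem rate = 51.8%.
Duty = £70,774.34 × 51.8% + 481 × £2.38 = £37,805.89.
Line 3 (0659.82.02, Farmark, 2,700 units, £129,492.00):
Base rate for 0659.82.02 is £7.53/unit.
Origin Farmark qualifies under the Galistan–Farmark agreement and 0659.82.02 is covered: preferential rate Free applies instead.
The additional-duty order on 0659.82.02 targets Eriara, not Farmark; it does not apply.
Duty = £129,492.00 × 0% = £0.00.
Total = £603.48 + £37,805.89 + £0.00 = £38,409.37.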